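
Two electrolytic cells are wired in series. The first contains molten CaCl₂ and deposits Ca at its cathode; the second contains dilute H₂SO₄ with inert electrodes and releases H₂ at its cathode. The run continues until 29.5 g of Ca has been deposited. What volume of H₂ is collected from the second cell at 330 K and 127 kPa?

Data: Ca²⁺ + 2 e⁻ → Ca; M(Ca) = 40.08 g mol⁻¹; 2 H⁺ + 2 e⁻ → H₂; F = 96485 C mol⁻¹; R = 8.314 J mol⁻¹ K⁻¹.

n(Ca) = 29.5 / 40.08 = 0.7360 mol, so n(e⁻) = 2 × 0.7360 = 1.472 mol.
The cells are in series, so the same 1.472 mol of electrons passes through the second cell.
2 H⁺ + 2 e⁻ → H₂ — 2 mol e⁻ per mol H₂, so n(H₂) = 1.472/2 = 0.7360 mol.
V = nRT/P = (0.7360 × 8.314 × 330) / (127 × 10³) = 0.0159 m³ = 15.9 L.

15.9 L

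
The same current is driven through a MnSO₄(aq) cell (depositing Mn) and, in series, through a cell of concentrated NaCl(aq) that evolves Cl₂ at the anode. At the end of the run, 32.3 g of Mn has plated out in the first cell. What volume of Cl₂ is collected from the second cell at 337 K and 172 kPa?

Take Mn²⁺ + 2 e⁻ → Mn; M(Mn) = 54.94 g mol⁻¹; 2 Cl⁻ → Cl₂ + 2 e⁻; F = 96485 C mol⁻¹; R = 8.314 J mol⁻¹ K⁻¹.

n(Mn) = 32.3 / 54.94 = 0.5879 mol, so n(e⁻) = 2 × 0.5879 = 1.176 mol.
The cells are in series, so the same 1.176 mol of electrons passes through the second cell.
2 Cl⁻ → Cl₂ + 2 e⁻ — 2 mol e⁻ per mol Cl₂, so n(Cl₂) = 1.176/2 = 0.5879 mol.
V = nRT/P = (0.5879 × 8.314 × 337) / (172 × 10³) = 0.00958 m³ = 9.58 L.

9.58 L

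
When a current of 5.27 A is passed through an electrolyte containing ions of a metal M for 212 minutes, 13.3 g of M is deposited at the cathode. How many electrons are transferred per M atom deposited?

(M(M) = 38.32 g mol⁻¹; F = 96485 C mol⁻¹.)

Q = I·t = 5.270 A × 12720 s = 67030 C, so n(e⁻) = 67030/96485 = 0.6948 mol.
n(M) deposited = 13.3 / 38.32 = 0.3471 mol.
Electrons per atom = n(e⁻)/n(M) = 0.6948 / 0.3471 = 2.00 ≈ 2, so the ion is M²⁺.

2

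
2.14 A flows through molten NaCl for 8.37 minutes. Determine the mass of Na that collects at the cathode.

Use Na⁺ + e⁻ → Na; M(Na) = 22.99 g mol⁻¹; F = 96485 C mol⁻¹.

0.256 g

Q = I·t = 2.140 A × 502.20 s = 1075 C.
n(e⁻) = Q/F = 1075 / 96485 = 0.01114 mol.
Na⁺ + e⁻ → Na, so n(Na) = n(e⁻)/1 = 0.01114 mol.
m = n·M = 0.01114 × 22.99 = 0.256 g.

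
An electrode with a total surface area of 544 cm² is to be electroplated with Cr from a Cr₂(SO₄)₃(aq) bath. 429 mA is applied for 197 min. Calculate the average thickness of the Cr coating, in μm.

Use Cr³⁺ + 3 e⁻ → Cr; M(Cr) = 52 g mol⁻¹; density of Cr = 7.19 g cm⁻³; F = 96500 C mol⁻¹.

Q = I·t = 0.4290 × 11820 = 5071 C; n(e⁻) = 0.05255 mol.
n(Cr) = n(e⁻)/3 = 0.01752 mol, so m = 0.01752 × 52 = 0.9108 g.
Volume = m/ρ = 0.9108 / 7.19 = 0.1267 cm³.
Thickness = V/A = 0.1267 / 544 = 2.33 × 10⁻⁴ cm = 2.33 μm.

2.33 μm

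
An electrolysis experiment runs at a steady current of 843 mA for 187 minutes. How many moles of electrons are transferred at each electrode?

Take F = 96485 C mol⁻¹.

0.0980 mol

Q = I·t = 0.8430 A × 11220 s = 9458 C.
n(e⁻) = Q/F = 9458 / 96485 = 0.0980 mol.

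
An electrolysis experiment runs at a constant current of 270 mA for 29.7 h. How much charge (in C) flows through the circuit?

28900 C

Q = I·t = 0.2700 A × 106920 s = 28900 C.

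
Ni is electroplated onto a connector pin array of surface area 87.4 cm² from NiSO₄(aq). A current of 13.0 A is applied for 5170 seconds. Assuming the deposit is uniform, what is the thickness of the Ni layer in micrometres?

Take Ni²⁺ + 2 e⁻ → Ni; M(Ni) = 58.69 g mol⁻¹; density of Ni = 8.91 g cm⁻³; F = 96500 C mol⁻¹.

262 μm

Q = I·t = 13.00 × 5170.0 = 67210 C; n(e⁻) = 0.6965 mol.
n(Ni) = n(e⁻)/2 = 0.3482 mol, so m = 0.3482 × 58.69 = 20.44 g.
Volume = m/ρ = 20.44 / 8.91 = 2.294 cm³.
Thickness = V/A = 2.294 / 87.4 = 0.0262 cm = 262 μm.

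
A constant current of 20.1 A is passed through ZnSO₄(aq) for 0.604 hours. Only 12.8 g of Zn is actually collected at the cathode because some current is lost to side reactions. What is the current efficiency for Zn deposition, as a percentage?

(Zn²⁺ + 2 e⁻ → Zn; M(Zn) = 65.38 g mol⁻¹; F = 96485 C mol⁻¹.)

Q = I·t = 20.10 × 2174.4 = 43710 C; n(e⁻) = 43710/96485 = 0.4530 mol.
Theoretical n(Zn) = n(e⁻)/2 = 0.2265 mol, i.e. m_theo = 0.2265 × 65.38 = 14.81 g.
Efficiency = m_actual / m_theo = 12.8 / 14.81 = 86.4 %.

86.4 %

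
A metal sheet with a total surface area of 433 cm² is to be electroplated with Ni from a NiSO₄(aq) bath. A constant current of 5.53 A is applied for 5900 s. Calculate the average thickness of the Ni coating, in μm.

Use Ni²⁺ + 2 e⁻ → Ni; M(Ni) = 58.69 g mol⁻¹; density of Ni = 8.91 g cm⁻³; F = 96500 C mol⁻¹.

Q = I·t = 5.530 × 5900.0 = 32630 C; n(e⁻) = 0.3381 mol.
n(Ni) = n(e⁻)/2 = 0.1691 mol, so m = 0.1691 × 58.69 = 9.922 g.
Volume = m/ρ = 9.922 / 8.91 = 1.114 cm³.
Thickness = V/A = 1.114 / 433 = 0.00257 cm = 25.7 μm.

25.7 μm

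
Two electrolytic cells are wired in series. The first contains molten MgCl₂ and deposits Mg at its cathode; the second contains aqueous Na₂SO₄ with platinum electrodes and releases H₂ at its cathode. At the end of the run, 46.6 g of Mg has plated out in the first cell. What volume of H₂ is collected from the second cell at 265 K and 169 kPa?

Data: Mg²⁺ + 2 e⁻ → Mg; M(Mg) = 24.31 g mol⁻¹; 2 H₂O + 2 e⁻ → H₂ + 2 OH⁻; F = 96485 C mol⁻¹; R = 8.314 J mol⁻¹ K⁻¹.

n(Mg) = 46.6 / 24.31 = 1.917 mol, so n(e⁻) = 2 × 1.917 = 3.834 mol.
The cells are in series, so the same 3.834 mol of electrons passes through the second cell.
2 H₂O + 2 e⁻ → H₂ + 2 OH⁻ — 2 mol e⁻ per mol H₂, so n(H₂) = 3.834/2 = 1.917 mol.
V = nRT/P = (1.917 × 8.314 × 265) / (169 × 10³) = 0.0250 m³ = 25.0 L.

25.0 L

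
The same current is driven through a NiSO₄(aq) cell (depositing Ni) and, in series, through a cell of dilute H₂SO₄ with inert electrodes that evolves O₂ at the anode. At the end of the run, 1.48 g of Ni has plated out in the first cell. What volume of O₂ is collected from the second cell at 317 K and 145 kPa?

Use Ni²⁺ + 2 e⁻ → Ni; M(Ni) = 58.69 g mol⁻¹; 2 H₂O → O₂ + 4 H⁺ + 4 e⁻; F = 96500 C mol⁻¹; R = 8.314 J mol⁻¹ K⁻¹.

n(Ni) = 1.48 / 58.69 = 0.02522 mol, so n(e⁻) = 2 × 0.02522 = 0.05043 mol.
The cells are in series, so the same 0.05043 mol of electrons passes through the second cell.
2 H₂O → O₂ + 4 H⁺ + 4 e⁻ — 4 mol e⁻ per mol O₂, so n(O₂) = 0.05043/4 = 0.01261 mol.
V = nRT/P = (0.01261 × 8.314 × 317) / (145 × 10³) = 2.29 × 10⁻⁴ m³ = 0.229 L.

0.229 L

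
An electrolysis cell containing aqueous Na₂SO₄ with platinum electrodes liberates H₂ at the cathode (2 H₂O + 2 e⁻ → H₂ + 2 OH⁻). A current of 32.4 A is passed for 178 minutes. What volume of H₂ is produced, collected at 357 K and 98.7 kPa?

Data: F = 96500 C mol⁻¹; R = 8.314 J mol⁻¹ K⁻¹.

53.9 L

Q = I·t = 32.40 A × 10680 s = 346000 C.
n(e⁻) = Q/F = 346000 / 96500 = 3.586 mol.
2 electrons are transferred per H₂ molecule, so n(H₂) = 3.586 / 2 = 1.793 mol.
V = nRT/P = (1.793 × 8.314 × 357) / (98.7 × 10³ Pa) = 0.0539 m³ = 53.9 L.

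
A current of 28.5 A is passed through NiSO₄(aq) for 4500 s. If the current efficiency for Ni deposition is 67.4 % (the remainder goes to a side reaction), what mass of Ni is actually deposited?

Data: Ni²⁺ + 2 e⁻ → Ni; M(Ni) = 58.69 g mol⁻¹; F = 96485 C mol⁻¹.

Q = I·t = 28.50 × 4500.0 = 128200 C.
n(e⁻) = 128200/96485 = 1.329 mol; theoretically n(Ni) = 1.329/2 = 0.6646 mol, m_theo = 39.01 g.
At 67.4 % efficiency, m_actual = 0.674 × 39.01 = 26.3 g.

26.3 g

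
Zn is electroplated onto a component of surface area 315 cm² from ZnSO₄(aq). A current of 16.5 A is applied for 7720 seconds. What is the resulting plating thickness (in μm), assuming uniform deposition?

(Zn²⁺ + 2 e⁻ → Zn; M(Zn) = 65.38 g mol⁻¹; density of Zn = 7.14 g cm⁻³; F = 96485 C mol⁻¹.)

192 μm

Q = I·t = 16.50 × 7720.0 = 127400 C; n(e⁻) = 1.320 mol.
n(Zn) = n(e⁻)/2 = 0.6601 mol, so m = 0.6601 × 65.38 = 43.16 g.
Volume = m/ρ = 43.16 / 7.14 = 6.044 cm³.
Thickness = V/A = 6.044 / 315 = 0.0192 cm = 192 μm.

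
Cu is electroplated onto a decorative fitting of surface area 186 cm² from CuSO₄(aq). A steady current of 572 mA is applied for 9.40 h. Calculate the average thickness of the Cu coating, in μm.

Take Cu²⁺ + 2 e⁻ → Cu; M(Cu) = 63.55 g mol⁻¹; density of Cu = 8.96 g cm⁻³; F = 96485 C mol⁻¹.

38.2 μm

Q = I·t = 0.5720 × 33840 = 19360 C; n(e⁻) = 0.2006 mol.
n(Cu) = n(e⁻)/2 = 0.1003 mol, so m = 0.1003 × 63.55 = 6.375 g.
Volume = m/ρ = 6.375 / 8.96 = 0.7114 cm³.
Thickness = V/A = 0.7114 / 186 = 0.00382 cm = 38.2 μm.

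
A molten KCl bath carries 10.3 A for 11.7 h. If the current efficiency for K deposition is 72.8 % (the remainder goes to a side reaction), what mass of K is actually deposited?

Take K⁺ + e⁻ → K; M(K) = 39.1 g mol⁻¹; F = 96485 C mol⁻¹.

Q = I·t = 10.30 × 42120 = 433800 C.
n(e⁻) = 433800/96485 = 4.496 mol; theoretically n(K) = 4.496/1 = 4.496 mol, m_theo = 175.8 g.
At 72.8 % efficiency, m_actual = 0.728 × 175.8 = 128 g.

128 g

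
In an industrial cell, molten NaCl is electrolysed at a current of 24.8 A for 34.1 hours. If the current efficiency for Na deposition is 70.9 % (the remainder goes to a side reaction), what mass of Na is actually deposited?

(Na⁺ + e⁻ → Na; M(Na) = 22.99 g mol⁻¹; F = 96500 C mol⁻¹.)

Q = I·t = 24.80 × 122760 = 3044000 C.
n(e⁻) = 3044000/96500 = 31.55 mol; theoretically n(Na) = 31.55/1 = 31.55 mol, m_theo = 725.3 g.
At 70.9 % efficiency, m_actual = 0.709 × 725.3 = 514 g.

514 g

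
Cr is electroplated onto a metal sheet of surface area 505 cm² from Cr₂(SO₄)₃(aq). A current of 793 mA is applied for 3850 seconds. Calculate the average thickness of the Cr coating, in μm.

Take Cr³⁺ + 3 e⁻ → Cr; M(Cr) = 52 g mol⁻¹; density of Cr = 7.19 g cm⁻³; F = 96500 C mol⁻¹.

Q = I·t = 0.7930 × 3850.0 = 3053 C; n(e⁻) = 0.03164 mol.
n(Cr) = n(e⁻)/3 = 0.01055 mol, so m = 0.01055 × 52 = 0.5484 g.
Volume = m/ρ = 0.5484 / 7.19 = 0.07627 cm³.
Thickness = V/A = 0.07627 / 505 = 1.51 × 10⁻⁴ cm = 1.51 μm.

1.51 μm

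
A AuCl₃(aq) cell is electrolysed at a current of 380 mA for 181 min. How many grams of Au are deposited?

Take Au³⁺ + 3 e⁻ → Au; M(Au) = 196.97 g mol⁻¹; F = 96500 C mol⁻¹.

2.81 g

Q = I·t = 0.3800 A × 10860 s = 4127 C.
n(e⁻) = Q/F = 4127 / 96500 = 0.04276 mol.
Au³⁺ + 3 e⁻ → Au, so n(Au) = n(e⁻)/3 = 0.01425 mol.
m = n·M = 0.01425 × 196.97 = 2.81 g.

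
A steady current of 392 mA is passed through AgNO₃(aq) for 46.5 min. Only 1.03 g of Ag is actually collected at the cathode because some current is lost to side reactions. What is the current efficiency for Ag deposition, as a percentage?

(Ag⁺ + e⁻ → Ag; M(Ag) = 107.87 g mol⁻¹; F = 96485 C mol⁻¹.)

Q = I·t = 0.3920 × 2790.0 = 1094 C; n(e⁻) = 1094/96485 = 0.01134 mol.
Theoretical n(Ag) = n(e⁻)/1 = 0.01134 mol, i.e. m_theo = 0.01134 × 107.87 = 1.223 g.
Efficiency = m_actual / m_theo = 1.03 / 1.223 = 84.2 %.

84.2 %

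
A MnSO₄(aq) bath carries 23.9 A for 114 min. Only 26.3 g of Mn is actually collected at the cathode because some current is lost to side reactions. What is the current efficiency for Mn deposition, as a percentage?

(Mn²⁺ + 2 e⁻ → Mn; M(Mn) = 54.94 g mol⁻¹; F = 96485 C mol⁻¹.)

56.5 %

Q = I·t = 23.90 × 6840.0 = 163500 C; n(e⁻) = 163500/96485 = 1.694 mol.
Theoretical n(Mn) = n(e⁻)/2 = 0.8472 mol, i.e. m_theo = 0.8472 × 54.94 = 46.54 g.
Efficiency = m_actual / m_theo = 26.3 / 46.54 = 56.5 %.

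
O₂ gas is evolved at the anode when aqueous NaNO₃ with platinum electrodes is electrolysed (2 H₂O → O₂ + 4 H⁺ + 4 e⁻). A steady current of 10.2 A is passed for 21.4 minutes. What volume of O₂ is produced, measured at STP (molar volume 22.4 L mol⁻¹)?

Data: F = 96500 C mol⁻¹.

Q = I·t = 10.20 A × 1284.0 s = 13100 C.
n(e⁻) = Q/F = 13100 / 96500 = 0.1357 mol.
4 electrons are transferred per O₂ molecule, so n(O₂) = 0.1357 / 4 = 0.03393 mol.
V = n × V_m = 0.03393 × 22.4 = 0.760 L.

0.760 L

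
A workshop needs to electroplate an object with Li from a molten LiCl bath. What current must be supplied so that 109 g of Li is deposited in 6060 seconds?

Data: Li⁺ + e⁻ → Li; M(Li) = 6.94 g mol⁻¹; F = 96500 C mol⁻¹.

n(Li) = 109 / 6.94 = 15.71 mol.
n(e⁻) = 1 × 15.71 = 15.71 mol.
Q = n(e⁻)·F = 15.71 × 96500 = 1516000 C.
I = Q/t = 1516000 / 6060.0 s = 250 A.

250 A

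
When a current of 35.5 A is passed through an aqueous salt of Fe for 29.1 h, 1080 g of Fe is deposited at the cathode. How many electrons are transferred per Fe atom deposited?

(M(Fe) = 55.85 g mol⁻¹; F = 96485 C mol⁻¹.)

Q = I·t = 35.50 A × 104760 s = 3719000 C, so n(e⁻) = 3719000/96485 = 38.54 mol.
n(Fe) deposited = 1080 / 55.85 = 19.34 mol.
Electrons per atom = n(e⁻)/n(Fe) = 38.54 / 19.34 = 1.99 ≈ 2, so the ion is Fe²⁺.

2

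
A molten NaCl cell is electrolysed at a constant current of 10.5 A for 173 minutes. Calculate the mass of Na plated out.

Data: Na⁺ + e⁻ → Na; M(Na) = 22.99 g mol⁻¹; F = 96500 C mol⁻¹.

26.0 g

Q = I·t = 10.50 A × 10380 s = 109000 C.
n(e⁻) = Q/F = 109000 / 96500 = 1.129 mol.
Na⁺ + e⁻ → Na, so n(Na) = n(e⁻)/1 = 1.129 mol.
m = n·M = 1.129 × 22.99 = 26.0 g.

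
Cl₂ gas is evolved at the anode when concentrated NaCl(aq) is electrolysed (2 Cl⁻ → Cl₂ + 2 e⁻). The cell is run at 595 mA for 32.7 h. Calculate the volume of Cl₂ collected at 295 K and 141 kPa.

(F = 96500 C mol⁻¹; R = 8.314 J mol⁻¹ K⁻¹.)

Q = I·t = 0.5950 A × 117720 s = 70040 C.
n(e⁻) = Q/F = 70040 / 96500 = 0.7258 mol.
2 electrons are transferred per Cl₂ molecule, so n(Cl₂) = 0.7258 / 2 = 0.3629 mol.
V = nRT/P = (0.3629 × 8.314 × 295) / (141 × 10³ Pa) = 0.00631 m³ = 6.31 L.

6.31 L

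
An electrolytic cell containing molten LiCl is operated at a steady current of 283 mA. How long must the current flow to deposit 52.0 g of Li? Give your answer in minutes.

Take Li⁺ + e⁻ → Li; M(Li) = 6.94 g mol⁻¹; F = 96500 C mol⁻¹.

n(Li) = m/M = 52.0 / 6.94 = 7.493 mol.
Each Li atom requires 1 electron, so n(e⁻) = 1 × 7.493 = 7.493 mol.
Q = n(e⁻)·F = 7.493 × 96500 = 723100 C.
t = Q/I = 723100 / 0.2830 A = 2555000 s = 42600 min.

42600 min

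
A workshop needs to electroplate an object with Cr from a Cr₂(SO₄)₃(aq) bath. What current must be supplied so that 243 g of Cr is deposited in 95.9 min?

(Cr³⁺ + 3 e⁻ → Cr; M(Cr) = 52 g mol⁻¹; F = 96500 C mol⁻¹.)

235 A

n(Cr) = 243 / 52 = 4.673 mol.
n(e⁻) = 3 × 4.673 = 14.02 mol.
Q = n(e⁻)·F = 14.02 × 96500 = 1353000 C.
I = Q/t = 1353000 / 5754.0 s = 235 A.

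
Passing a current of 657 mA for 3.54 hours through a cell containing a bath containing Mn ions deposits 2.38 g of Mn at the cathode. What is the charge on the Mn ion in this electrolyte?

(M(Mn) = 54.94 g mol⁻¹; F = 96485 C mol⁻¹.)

Q = I·t = 0.6570 A × 12744 s = 8373 C, so n(e⁻) = 8373/96485 = 0.08678 mol.
n(Mn) deposited = 2.38 / 54.94 = 0.04332 mol.
Electrons per atom = n(e⁻)/n(Mn) = 0.08678 / 0.04332 = 2.00 ≈ 2, so the ion is Mn²⁺.

+2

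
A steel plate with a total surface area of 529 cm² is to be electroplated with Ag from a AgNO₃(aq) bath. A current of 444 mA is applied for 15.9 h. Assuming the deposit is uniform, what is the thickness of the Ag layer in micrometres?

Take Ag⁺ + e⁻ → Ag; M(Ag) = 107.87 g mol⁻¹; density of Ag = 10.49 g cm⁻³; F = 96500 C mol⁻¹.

Q = I·t = 0.4440 × 57240 = 25410 C; n(e⁻) = 0.2634 mol.
n(Ag) = n(e⁻)/1 = 0.2634 mol, so m = 0.2634 × 107.87 = 28.41 g.
Volume = m/ρ = 28.41 / 10.49 = 2.708 cm³.
Thickness = V/A = 2.708 / 529 = 0.00512 cm = 51.2 μm.

51.2 μm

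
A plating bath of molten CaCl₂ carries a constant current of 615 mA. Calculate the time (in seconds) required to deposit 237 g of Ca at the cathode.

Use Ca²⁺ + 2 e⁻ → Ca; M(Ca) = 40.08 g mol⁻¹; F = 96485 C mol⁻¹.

1.86 × 10⁶ s

n(Ca) = m/M = 237 / 40.08 = 5.913 mol.
Each Ca atom requires 2 electrons, so n(e⁻) = 2 × 5.913 = 11.83 mol.
Q = n(e⁻)·F = 11.83 × 96485 = 1141000 C.
t = Q/I = 1141000 / 0.6150 A = 1855000 s.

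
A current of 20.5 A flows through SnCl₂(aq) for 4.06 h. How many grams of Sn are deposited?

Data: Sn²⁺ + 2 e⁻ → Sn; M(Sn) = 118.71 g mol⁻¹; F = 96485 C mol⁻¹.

Q = I·t = 20.50 A × 14616 s = 299600 C.
n(e⁻) = Q/F = 299600 / 96485 = 3.105 mol.
Sn²⁺ + 2 e⁻ → Sn, so n(Sn) = n(e⁻)/2 = 1.553 mol.
m = n·M = 1.553 × 118.71 = 184 g.

184 g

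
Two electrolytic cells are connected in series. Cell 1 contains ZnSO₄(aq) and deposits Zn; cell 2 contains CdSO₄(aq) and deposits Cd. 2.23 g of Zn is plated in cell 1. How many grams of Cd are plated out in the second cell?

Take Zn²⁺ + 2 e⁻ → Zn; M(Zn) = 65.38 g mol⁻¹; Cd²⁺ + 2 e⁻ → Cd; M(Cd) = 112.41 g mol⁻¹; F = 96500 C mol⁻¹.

3.83 g

n(Zn) = 2.23 / 65.38 = 0.03411 mol.
Since Zn²⁺ + 2 e⁻ → Zn, n(e⁻) passed = 2 × 0.03411 = 0.06822 mol.
Cells in series carry the same charge, so the same 0.06822 mol of electrons passes through cell 2.
Cd²⁺ + 2 e⁻ → Cd, so n(Cd) = 0.06822 / 2 = 0.03411 mol.
m(Cd) = 0.03411 × 112.41 = 3.83 g.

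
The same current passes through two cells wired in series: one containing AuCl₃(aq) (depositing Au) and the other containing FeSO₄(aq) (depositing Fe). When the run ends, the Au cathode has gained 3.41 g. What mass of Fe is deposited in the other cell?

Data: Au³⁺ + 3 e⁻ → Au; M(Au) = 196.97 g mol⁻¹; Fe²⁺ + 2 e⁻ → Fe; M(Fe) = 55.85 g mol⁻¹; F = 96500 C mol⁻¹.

n(Au) = 3.41 / 196.97 = 0.01731 mol.
Since Au³⁺ + 3 e⁻ → Au, n(e⁻) passed = 3 × 0.01731 = 0.05194 mol.
Cells in series carry the same charge, so the same 0.05194 mol of electrons passes through cell 2.
Fe²⁺ + 2 e⁻ → Fe, so n(Fe) = 0.05194 / 2 = 0.02597 mol.
m(Fe) = 0.02597 × 55.85 = 1.45 g.

1.45 g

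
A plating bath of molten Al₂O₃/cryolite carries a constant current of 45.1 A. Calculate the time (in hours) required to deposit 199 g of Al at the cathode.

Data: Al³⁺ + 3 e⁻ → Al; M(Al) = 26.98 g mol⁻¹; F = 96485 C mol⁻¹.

n(Al) = m/M = 199 / 26.98 = 7.376 mol.
Each Al atom requires 3 electrons, so n(e⁻) = 3 × 7.376 = 22.13 mol.
Q = n(e⁻)·F = 22.13 × 96485 = 2135000 C.
t = Q/I = 2135000 / 45.10 A = 47340 s = 13.1 h.

13.1 h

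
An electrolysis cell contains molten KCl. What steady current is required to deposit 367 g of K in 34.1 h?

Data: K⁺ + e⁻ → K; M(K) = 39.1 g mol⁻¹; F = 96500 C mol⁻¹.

7.38 A

n(K) = 367 / 39.1 = 9.386 mol.
n(e⁻) = 1 × 9.386 = 9.386 mol.
Q = n(e⁻)·F = 9.386 × 96500 = 905800 C.
I = Q/t = 905800 / 122760 s = 7.38 A.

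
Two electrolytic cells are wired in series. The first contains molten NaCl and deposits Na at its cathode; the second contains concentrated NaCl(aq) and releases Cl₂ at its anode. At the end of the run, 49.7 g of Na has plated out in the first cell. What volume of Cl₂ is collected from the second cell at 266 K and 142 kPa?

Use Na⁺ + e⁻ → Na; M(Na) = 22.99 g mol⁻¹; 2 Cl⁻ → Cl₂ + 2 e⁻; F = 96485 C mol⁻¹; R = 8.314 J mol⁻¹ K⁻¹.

n(Na) = 49.7 / 22.99 = 2.162 mol, so n(e⁻) = 1 × 2.162 = 2.162 mol.
The cells are in series, so the same 2.162 mol of electrons passes through the second cell.
2 Cl⁻ → Cl₂ + 2 e⁻ — 2 mol e⁻ per mol Cl₂, so n(Cl₂) = 2.162/2 = 1.081 mol.
V = nRT/P = (1.081 × 8.314 × 266) / (142 × 10³) = 0.0168 m³ = 16.8 L.

16.8 L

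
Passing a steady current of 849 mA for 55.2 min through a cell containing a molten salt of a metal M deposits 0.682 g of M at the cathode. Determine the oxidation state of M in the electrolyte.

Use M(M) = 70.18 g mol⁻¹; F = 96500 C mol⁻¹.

Q = I·t = 0.8490 A × 3312.0 s = 2812 C, so n(e⁻) = 2812/96500 = 0.02914 mol.
n(M) deposited = 0.682 / 70.18 = 0.009718 mol.
Electrons per atom = n(e⁻)/n(M) = 0.02914 / 0.009718 = 3.00 ≈ 3, so the ion is M³⁺.

+3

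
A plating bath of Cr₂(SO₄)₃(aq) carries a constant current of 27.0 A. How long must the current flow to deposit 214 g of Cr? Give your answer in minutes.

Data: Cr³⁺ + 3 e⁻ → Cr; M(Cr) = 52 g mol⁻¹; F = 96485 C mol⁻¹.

735 min

n(Cr) = m/M = 214 / 52 = 4.115 mol.
Each Cr atom requires 3 electrons, so n(e⁻) = 3 × 4.115 = 12.35 mol.
Q = n(e⁻)·F = 12.35 × 96485 = 1191000 C.
t = Q/I = 1191000 / 27.00 A = 44120 s = 735 min.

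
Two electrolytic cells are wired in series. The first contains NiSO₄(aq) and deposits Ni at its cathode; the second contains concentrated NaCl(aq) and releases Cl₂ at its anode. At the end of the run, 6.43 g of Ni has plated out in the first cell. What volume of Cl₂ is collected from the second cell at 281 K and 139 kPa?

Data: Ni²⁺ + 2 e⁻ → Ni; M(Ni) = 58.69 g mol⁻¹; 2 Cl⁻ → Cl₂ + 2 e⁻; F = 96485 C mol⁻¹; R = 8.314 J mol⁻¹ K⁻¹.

1.84 L

n(Ni) = 6.43 / 58.69 = 0.1096 mol, so n(e⁻) = 2 × 0.1096 = 0.2191 mol.
The cells are in series, so the same 0.2191 mol of electrons passes through the second cell.
2 Cl⁻ → Cl₂ + 2 e⁻ — 2 mol e⁻ per mol Cl₂, so n(Cl₂) = 0.2191/2 = 0.1096 mol.
V = nRT/P = (0.1096 × 8.314 × 281) / (139 × 10³) = 0.00184 m³ = 1.84 L.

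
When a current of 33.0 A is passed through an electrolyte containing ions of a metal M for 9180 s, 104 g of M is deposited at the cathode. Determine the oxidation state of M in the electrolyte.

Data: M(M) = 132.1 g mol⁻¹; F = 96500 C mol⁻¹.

Q = I·t = 33.00 A × 9180.0 s = 302900 C, so n(e⁻) = 302900/96500 = 3.139 mol.
n(M) deposited = 104 / 132.1 = 0.7873 mol.
Electrons per atom = n(e⁻)/n(M) = 3.139 / 0.7873 = 3.99 ≈ 4, so the ion is M⁴⁺.

+4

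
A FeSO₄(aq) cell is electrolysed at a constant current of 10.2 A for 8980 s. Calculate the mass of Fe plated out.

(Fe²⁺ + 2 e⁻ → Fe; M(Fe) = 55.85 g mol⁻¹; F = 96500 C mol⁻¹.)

26.5 g

Q = I·t = 10.20 A × 8980.0 s = 91600 C.
n(e⁻) = Q/F = 91600 / 96500 = 0.9492 mol.
Fe²⁺ + 2 e⁻ → Fe, so n(Fe) = n(e⁻)/2 = 0.4746 mol.
m = n·M = 0.4746 × 55.85 = 26.5 g.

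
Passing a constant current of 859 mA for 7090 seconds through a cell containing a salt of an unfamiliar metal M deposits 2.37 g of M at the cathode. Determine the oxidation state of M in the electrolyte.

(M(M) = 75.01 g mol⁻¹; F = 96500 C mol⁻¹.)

+2

Q = I·t = 0.8590 A × 7090.0 s = 6090 C, so n(e⁻) = 6090/96500 = 0.06311 mol.
n(M) deposited = 2.37 / 75.01 = 0.03160 mol.
Electrons per atom = n(e⁻)/n(M) = 0.06311 / 0.03160 = 2.00 ≈ 2, so the ion is M²⁺.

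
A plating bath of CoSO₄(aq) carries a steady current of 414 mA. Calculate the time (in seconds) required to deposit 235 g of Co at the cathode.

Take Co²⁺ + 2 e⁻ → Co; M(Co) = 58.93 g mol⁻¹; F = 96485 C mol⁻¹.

1.86 × 10⁶ s

n(Co) = m/M = 235 / 58.93 = 3.988 mol.
Each Co atom requires 2 electrons, so n(e⁻) = 2 × 3.988 = 7.976 mol.
Q = n(e⁻)·F = 7.976 × 96485 = 769500 C.
t = Q/I = 769500 / 0.4140 A = 1859000 s.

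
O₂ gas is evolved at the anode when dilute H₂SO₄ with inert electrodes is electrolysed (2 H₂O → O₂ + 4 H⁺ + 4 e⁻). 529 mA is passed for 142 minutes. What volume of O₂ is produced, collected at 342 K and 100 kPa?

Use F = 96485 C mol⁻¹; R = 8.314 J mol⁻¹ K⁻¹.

Q = I·t = 0.5290 A × 8520.0 s = 4507 C.
n(e⁻) = Q/F = 4507 / 96485 = 0.04671 mol.
4 electrons are transferred per O₂ molecule, so n(O₂) = 0.04671 / 4 = 0.01168 mol.
V = nRT/P = (0.01168 × 8.314 × 342) / (100 × 10³ Pa) = 3.32 × 10⁻⁴ m³ = 0.332 L.

0.332 L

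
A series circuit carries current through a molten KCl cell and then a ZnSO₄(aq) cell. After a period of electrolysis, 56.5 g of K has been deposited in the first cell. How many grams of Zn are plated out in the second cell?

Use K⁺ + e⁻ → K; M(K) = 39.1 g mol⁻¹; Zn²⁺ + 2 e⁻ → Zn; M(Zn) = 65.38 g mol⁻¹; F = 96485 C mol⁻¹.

47.2 g

n(K) = 56.5 / 39.1 = 1.445 mol.
Since K⁺ + e⁻ → K, n(e⁻) passed = 1 × 1.445 = 1.445 mol.
Cells in series carry the same charge, so the same 1.445 mol of electrons passes through cell 2.
Zn²⁺ + 2 e⁻ → Zn, so n(Zn) = 1.445 / 2 = 0.7225 mol.
m(Zn) = 0.7225 × 65.38 = 47.2 g.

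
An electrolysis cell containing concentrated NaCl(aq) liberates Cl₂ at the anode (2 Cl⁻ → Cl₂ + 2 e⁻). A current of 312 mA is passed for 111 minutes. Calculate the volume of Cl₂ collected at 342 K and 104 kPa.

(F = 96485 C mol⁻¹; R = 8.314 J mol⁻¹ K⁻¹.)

0.294 L

Q = I·t = 0.3120 A × 6660.0 s = 2078 C.
n(e⁻) = Q/F = 2078 / 96485 = 0.02154 mol.
2 electrons are transferred per Cl₂ molecule, so n(Cl₂) = 0.02154 / 2 = 0.01077 mol.
V = nRT/P = (0.01077 × 8.314 × 342) / (104 × 10³ Pa) = 2.94 × 10⁻⁴ m³ = 0.294 L.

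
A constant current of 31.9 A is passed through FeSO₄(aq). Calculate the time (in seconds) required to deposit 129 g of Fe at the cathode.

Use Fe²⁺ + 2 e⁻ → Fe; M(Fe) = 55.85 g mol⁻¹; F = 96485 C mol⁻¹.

n(Fe) = m/M = 129 / 55.85 = 2.310 mol.
Each Fe atom requires 2 electrons, so n(e⁻) = 2 × 2.310 = 4.620 mol.
Q = n(e⁻)·F = 4.620 × 96485 = 445700 C.
t = Q/I = 445700 / 31.90 A = 13970 s.

14000 s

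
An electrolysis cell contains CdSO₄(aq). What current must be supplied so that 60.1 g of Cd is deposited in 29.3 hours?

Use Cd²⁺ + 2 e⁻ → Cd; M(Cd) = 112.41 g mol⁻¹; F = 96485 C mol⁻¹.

0.978 A

n(Cd) = 60.1 / 112.41 = 0.5346 mol.
n(e⁻) = 2 × 0.5346 = 1.069 mol.
Q = n(e⁻)·F = 1.069 × 96485 = 103200 C.
I = Q/t = 103200 / 105480 s = 0.978 A.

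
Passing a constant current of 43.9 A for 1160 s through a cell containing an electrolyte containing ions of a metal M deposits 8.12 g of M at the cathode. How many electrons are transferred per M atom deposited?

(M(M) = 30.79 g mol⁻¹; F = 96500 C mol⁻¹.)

Q = I·t = 43.90 A × 1160.0 s = 50920 C, so n(e⁻) = 50920/96500 = 0.5277 mol.
n(M) deposited = 8.12 / 30.79 = 0.2637 mol.
Electrons per atom = n(e⁻)/n(M) = 0.5277 / 0.2637 = 2.00 ≈ 2, so the ion is M²⁺.

2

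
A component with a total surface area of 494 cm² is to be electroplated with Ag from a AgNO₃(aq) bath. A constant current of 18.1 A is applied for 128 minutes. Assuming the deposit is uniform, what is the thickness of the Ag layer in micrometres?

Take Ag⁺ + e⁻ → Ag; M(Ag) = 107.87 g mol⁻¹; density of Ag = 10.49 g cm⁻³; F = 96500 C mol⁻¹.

300 μm

Q = I·t = 18.10 × 7680.0 = 139000 C; n(e⁻) = 1.440 mol.
n(Ag) = n(e⁻)/1 = 1.440 mol, so m = 1.440 × 107.87 = 155.4 g.
Volume = m/ρ = 155.4 / 10.49 = 14.81 cm³.
Thickness = V/A = 14.81 / 494 = 0.0300 cm = 300 μm.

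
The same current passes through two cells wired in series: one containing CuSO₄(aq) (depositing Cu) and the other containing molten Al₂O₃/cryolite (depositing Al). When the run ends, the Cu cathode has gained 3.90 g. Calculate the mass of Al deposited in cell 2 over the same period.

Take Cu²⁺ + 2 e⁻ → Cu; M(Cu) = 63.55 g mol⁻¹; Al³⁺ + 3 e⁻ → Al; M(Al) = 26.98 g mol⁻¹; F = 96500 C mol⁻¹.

n(Cu) = 3.90 / 63.55 = 0.06137 mol.
Since Cu²⁺ + 2 e⁻ → Cu, n(e⁻) passed = 2 × 0.06137 = 0.1227 mol.
Cells in series carry the same charge, so the same 0.1227 mol of electrons passes through cell 2.
Al³⁺ + 3 e⁻ → Al, so n(Al) = 0.1227 / 3 = 0.04091 mol.
m(Al) = 0.04091 × 26.98 = 1.10 g.

1.10 g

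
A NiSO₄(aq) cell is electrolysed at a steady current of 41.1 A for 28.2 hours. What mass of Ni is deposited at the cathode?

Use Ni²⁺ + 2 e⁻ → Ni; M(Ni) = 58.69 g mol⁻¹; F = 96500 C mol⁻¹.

Q = I·t = 41.10 A × 101520 s = 4172000 C.
n(e⁻) = Q/F = 4172000 / 96500 = 43.24 mol.
Ni²⁺ + 2 e⁻ → Ni, so n(Ni) = n(e⁻)/2 = 21.62 mol.
m = n·M = 21.62 × 58.69 = 1270 g.

1270 g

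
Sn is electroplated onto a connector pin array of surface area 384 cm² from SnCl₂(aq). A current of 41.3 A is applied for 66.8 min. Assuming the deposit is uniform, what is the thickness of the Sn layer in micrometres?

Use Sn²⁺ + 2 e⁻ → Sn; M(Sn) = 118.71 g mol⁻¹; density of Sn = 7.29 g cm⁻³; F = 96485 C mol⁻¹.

Q = I·t = 41.30 × 4008.0 = 165500 C; n(e⁻) = 1.716 mol.
n(Sn) = n(e⁻)/2 = 0.8578 mol, so m = 0.8578 × 118.71 = 101.8 g.
Volume = m/ρ = 101.8 / 7.29 = 13.97 cm³.
Thickness = V/A = 13.97 / 384 = 0.0364 cm = 364 μm.

364 μm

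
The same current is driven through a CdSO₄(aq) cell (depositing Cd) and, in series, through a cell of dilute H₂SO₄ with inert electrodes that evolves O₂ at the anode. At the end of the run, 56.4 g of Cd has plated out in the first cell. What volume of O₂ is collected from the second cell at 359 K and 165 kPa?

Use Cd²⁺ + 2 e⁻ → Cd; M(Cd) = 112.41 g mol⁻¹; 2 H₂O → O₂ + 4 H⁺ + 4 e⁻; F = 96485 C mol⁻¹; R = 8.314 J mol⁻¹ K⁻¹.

4.54 L

n(Cd) = 56.4 / 112.41 = 0.5017 mol, so n(e⁻) = 2 × 0.5017 = 1.003 mol.
The cells are in series, so the same 1.003 mol of electrons passes through the second cell.
2 H₂O → O₂ + 4 H⁺ + 4 e⁻ — 4 mol e⁻ per mol O₂, so n(O₂) = 1.003/4 = 0.2509 mol.
V = nRT/P = (0.2509 × 8.314 × 359) / (165 × 10³) = 0.00454 m³ = 4.54 L.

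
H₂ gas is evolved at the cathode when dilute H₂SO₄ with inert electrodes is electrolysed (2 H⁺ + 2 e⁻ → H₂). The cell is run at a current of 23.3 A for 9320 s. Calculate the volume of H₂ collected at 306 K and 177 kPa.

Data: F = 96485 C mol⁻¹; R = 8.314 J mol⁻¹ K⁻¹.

Q = I·t = 23.30 A × 9320.0 s = 217200 C.
n(e⁻) = Q/F = 217200 / 96485 = 2.251 mol.
2 electrons are transferred per H₂ molecule, so n(H₂) = 2.251 / 2 = 1.125 mol.
V = nRT/P = (1.125 × 8.314 × 306) / (177 × 10³ Pa) = 0.0162 m³ = 16.2 L.

16.2 L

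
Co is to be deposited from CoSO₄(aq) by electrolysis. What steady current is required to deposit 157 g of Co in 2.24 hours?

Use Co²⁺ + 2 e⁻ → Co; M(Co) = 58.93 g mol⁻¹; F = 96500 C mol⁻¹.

n(Co) = 157 / 58.93 = 2.664 mol.
n(e⁻) = 2 × 2.664 = 5.328 mol.
Q = n(e⁻)·F = 5.328 × 96500 = 514200 C.
I = Q/t = 514200 / 8064.0 s = 63.8 A.

63.8 A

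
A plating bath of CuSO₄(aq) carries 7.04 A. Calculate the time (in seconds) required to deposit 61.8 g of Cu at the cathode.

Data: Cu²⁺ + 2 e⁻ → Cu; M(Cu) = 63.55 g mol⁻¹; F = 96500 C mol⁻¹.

n(Cu) = m/M = 61.8 / 63.55 = 0.9725 mol.
Each Cu atom requires 2 electrons, so n(e⁻) = 2 × 0.9725 = 1.945 mol.
Q = n(e⁻)·F = 1.945 × 96500 = 187700 C.
t = Q/I = 187700 / 7.040 A = 26660 s.

26700 s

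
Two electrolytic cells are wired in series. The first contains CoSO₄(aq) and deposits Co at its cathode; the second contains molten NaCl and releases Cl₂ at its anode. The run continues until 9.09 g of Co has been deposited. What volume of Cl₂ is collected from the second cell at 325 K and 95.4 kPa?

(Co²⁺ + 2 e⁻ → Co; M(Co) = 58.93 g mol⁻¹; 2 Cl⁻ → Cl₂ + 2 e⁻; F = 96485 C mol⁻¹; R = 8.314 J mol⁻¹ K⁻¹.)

4.37 L

n(Co) = 9.09 / 58.93 = 0.1543 mol, so n(e⁻) = 2 × 0.1543 = 0.3085 mol.
The cells are in series, so the same 0.3085 mol of electrons passes through the second cell.
2 Cl⁻ → Cl₂ + 2 e⁻ — 2 mol e⁻ per mol Cl₂, so n(Cl₂) = 0.3085/2 = 0.1543 mol.
V = nRT/P = (0.1543 × 8.314 × 325) / (95.4 × 10³) = 0.00437 m³ = 4.37 L.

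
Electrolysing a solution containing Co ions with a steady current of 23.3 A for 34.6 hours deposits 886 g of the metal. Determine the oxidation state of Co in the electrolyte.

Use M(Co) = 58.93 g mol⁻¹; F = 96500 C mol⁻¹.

+2

Q = I·t = 23.30 A × 124560 s = 2902000 C, so n(e⁻) = 2902000/96500 = 30.08 mol.
n(Co) deposited = 886 / 58.93 = 15.03 mol.
Electrons per atom = n(e⁻)/n(Co) = 30.08 / 15.03 = 2.00 ≈ 2, so the ion is Co²⁺.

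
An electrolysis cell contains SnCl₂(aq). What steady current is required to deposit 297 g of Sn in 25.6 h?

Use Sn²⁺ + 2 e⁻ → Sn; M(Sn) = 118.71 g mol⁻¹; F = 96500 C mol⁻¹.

n(Sn) = 297 / 118.71 = 2.502 mol.
n(e⁻) = 2 × 2.502 = 5.004 mol.
Q = n(e⁻)·F = 5.004 × 96500 = 482900 C.
I = Q/t = 482900 / 92160 s = 5.24 A.

5.24 A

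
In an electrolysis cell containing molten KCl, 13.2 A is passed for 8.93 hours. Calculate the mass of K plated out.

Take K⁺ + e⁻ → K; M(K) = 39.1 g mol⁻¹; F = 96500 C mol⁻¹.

172 g

Q = I·t = 13.20 A × 32148 s = 424400 C.
n(e⁻) = Q/F = 424400 / 96500 = 4.397 mol.
K⁺ + e⁻ → K, so n(K) = n(e⁻)/1 = 4.397 mol.
m = n·M = 4.397 × 39.1 = 172 g.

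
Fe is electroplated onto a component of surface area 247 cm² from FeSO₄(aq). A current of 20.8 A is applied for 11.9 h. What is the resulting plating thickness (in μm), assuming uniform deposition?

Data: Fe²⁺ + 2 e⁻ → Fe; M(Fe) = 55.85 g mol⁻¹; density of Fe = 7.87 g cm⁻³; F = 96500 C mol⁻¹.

Q = I·t = 20.80 × 42840 = 891100 C; n(e⁻) = 9.234 mol.
n(Fe) = n(e⁻)/2 = 4.617 mol, so m = 4.617 × 55.85 = 257.9 g.
Volume = m/ρ = 257.9 / 7.87 = 32.76 cm³.
Thickness = V/A = 32.76 / 247 = 0.133 cm = 1330 μm.

1330 μm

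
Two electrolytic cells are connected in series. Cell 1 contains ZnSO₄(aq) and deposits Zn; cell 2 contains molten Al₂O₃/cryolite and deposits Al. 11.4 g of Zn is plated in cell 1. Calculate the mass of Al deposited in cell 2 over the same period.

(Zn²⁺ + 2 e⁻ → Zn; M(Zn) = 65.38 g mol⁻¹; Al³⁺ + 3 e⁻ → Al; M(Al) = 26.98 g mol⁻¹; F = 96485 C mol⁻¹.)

3.14 g

n(Zn) = 11.4 / 65.38 = 0.1744 mol.
Since Zn²⁺ + 2 e⁻ → Zn, n(e⁻) passed = 2 × 0.1744 = 0.3487 mol.
Cells in series carry the same charge, so the same 0.3487 mol of electrons passes through cell 2.
Al³⁺ + 3 e⁻ → Al, so n(Al) = 0.3487 / 3 = 0.1162 mol.
m(Al) = 0.1162 × 26.98 = 3.14 g.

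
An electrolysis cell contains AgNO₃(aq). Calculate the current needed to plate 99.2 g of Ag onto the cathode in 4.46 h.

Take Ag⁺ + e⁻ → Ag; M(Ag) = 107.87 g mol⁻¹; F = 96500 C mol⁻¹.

5.53 A

n(Ag) = 99.2 / 107.87 = 0.9196 mol.
n(e⁻) = 1 × 0.9196 = 0.9196 mol.
Q = n(e⁻)·F = 0.9196 × 96500 = 88740 C.
I = Q/t = 88740 / 16056 s = 5.53 A.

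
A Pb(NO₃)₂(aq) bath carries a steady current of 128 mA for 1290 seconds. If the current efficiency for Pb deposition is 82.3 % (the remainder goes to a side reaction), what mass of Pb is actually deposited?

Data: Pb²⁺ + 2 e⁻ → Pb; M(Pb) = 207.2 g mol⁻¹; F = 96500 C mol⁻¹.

Q = I·t = 0.1280 × 1290.0 = 165.1 C.
n(e⁻) = 165.1/96500 = 0.001711 mol; theoretically n(Pb) = 0.001711/2 = 0.0008555 mol, m_theo = 0.1773 g.
At 82.3 % efficiency, m_actual = 0.823 × 0.1773 = 0.146 g.

0.146 g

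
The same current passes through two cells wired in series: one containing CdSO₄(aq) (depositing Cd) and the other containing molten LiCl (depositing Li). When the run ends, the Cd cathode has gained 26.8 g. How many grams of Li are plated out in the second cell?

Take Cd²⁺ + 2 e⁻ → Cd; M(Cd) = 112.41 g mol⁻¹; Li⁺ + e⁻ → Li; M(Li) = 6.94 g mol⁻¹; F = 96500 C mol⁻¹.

3.31 g

n(Cd) = 26.8 / 112.41 = 0.2384 mol.
Since Cd²⁺ + 2 e⁻ → Cd, n(e⁻) passed = 2 × 0.2384 = 0.4768 mol.
Cells in series carry the same charge, so the same 0.4768 mol of electrons passes through cell 2.
Li⁺ + e⁻ → Li, so n(Li) = 0.4768 / 1 = 0.4768 mol.
m(Li) = 0.4768 × 6.94 = 3.31 g.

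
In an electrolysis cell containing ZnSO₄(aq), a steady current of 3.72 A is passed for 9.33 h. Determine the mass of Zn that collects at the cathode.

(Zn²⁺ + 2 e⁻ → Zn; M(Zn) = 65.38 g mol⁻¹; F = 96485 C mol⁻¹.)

Q = I·t = 3.720 A × 33588 s = 124900 C.
n(e⁻) = Q/F = 124900 / 96485 = 1.295 mol.
Zn²⁺ + 2 e⁻ → Zn, so n(Zn) = n(e⁻)/2 = 0.6475 mol.
m = n·M = 0.6475 × 65.38 = 42.3 g.

42.3 g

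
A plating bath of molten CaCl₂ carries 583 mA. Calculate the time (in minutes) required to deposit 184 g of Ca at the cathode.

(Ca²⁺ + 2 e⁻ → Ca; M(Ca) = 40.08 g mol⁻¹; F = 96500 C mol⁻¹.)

25300 min

n(Ca) = m/M = 184 / 40.08 = 4.591 mol.
Each Ca atom requires 2 electrons, so n(e⁻) = 2 × 4.591 = 9.182 mol.
Q = n(e⁻)·F = 9.182 × 96500 = 886000 C.
t = Q/I = 886000 / 0.5830 A = 1520000 s = 25300 min.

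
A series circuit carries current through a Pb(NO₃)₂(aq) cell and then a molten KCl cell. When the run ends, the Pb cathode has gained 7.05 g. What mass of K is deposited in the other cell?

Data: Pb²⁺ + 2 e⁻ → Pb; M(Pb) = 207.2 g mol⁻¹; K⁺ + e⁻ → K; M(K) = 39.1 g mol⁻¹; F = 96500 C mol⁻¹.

n(Pb) = 7.05 / 207.2 = 0.03403 mol.
Since Pb²⁺ + 2 e⁻ → Pb, n(e⁻) passed = 2 × 0.03403 = 0.06805 mol.
Cells in series carry the same charge, so the same 0.06805 mol of electrons passes through cell 2.
K⁺ + e⁻ → K, so n(K) = 0.06805 / 1 = 0.06805 mol.
m(K) = 0.06805 × 39.1 = 2.66 g.

2.66 g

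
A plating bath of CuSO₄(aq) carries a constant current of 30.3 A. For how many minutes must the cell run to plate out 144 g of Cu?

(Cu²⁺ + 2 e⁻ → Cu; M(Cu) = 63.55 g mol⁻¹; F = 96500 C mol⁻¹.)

241 min

n(Cu) = m/M = 144 / 63.55 = 2.266 mol.
Each Cu atom requires 2 electrons, so n(e⁻) = 2 × 2.266 = 4.532 mol.
Q = n(e⁻)·F = 4.532 × 96500 = 437300 C.
t = Q/I = 437300 / 30.30 A = 14430 s = 241 min.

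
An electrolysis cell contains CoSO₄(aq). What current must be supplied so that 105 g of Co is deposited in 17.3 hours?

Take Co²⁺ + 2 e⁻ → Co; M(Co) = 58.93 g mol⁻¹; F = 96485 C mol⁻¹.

5.52 A

n(Co) = 105 / 58.93 = 1.782 mol.
n(e⁻) = 2 × 1.782 = 3.564 mol.
Q = n(e⁻)·F = 3.564 × 96485 = 343800 C.
I = Q/t = 343800 / 62280 s = 5.52 A.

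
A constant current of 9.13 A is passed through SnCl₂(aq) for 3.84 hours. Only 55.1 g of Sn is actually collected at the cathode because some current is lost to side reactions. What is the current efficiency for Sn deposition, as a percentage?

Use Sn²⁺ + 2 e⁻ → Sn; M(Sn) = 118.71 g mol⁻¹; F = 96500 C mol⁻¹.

71.0 %

Q = I·t = 9.130 × 13824 = 126200 C; n(e⁻) = 126200/96500 = 1.308 mol.
Theoretical n(Sn) = n(e⁻)/2 = 0.6540 mol, i.e. m_theo = 0.6540 × 118.71 = 77.63 g.
Efficiency = m_actual / m_theo = 55.1 / 77.63 = 71.0 %.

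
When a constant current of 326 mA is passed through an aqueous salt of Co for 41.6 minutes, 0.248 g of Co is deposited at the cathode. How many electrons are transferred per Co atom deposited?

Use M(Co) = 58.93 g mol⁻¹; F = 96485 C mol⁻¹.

Q = I·t = 0.3260 A × 2496.0 s = 813.7 C, so n(e⁻) = 813.7/96485 = 0.008433 mol.
n(Co) deposited = 0.248 / 58.93 = 0.004208 mol.
Electrons per atom = n(e⁻)/n(Co) = 0.008433 / 0.004208 = 2.00 ≈ 2, so the ion is Co²⁺.

2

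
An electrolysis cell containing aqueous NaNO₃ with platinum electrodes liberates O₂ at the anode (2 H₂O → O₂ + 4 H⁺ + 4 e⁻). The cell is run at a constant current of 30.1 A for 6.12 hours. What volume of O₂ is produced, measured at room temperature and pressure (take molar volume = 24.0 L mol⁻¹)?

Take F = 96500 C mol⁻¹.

Q = I·t = 30.10 A × 22032 s = 663200 C.
n(e⁻) = Q/F = 663200 / 96500 = 6.872 mol.
4 electrons are transferred per O₂ molecule, so n(O₂) = 6.872 / 4 = 1.718 mol.
V = n × V_m = 1.718 × 24.0 = 41.2 L.

41.2 L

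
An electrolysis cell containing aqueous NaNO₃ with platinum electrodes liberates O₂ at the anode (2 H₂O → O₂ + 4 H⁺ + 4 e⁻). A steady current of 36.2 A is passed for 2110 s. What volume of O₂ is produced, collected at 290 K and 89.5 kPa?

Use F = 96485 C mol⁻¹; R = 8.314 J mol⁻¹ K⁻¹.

Q = I·t = 36.20 A × 2110.0 s = 76380 C.
n(e⁻) = Q/F = 76380 / 96485 = 0.7916 mol.
4 electrons are transferred per O₂ molecule, so n(O₂) = 0.7916 / 4 = 0.1979 mol.
V = nRT/P = (0.1979 × 8.314 × 290) / (89.5 × 10³ Pa) = 0.00533 m³ = 5.33 L.

5.33 L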